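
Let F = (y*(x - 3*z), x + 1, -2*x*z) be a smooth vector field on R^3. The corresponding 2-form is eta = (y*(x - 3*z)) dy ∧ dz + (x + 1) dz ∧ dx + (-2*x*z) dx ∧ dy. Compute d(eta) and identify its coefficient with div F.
d(eta) = (-2*x + y) dx ∧ dy ∧ dz; div F = -2*x + y

For a 2-form in R^3 of the form above, applying d gives a 3-form with coefficient ∂P/∂x + ∂Q/∂y + ∂R/∂z:
  ∂P/∂x = y
  ∂Q/∂y = 0
  ∂R/∂z = -2*x
Sum = -2*x + y, which is exactly div F.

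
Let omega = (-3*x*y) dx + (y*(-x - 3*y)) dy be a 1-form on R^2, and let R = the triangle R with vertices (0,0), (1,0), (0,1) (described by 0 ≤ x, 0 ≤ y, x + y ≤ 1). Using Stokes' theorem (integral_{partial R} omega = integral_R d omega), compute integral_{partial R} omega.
integral_(partial R) omega = 1/3

Stokes: integral_partial_R omega = integral_R d omega with d omega = (∂Q/∂x - ∂P/∂y) dx ∧ dy.
  ∂Q/∂x = -y
  ∂P/∂y = -3*x
  integrand = ∂Q/∂x - ∂P/∂y = 3*x - y.
Integrating over R: integral_0^1 integral_0^{1-x} (3*x - y) dy dx = 1/3.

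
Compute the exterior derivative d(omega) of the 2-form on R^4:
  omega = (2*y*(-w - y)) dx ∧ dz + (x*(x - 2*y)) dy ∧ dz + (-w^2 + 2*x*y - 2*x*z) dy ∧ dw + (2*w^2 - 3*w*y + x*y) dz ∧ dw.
d(omega) = (2*w + 2*x + 2*y) dx ∧ dy ∧ dz + (-y) dx ∧ dz ∧ dw + (2*y - 2*z) dx ∧ dy ∧ dw + (-3*w + 3*x) dy ∧ dz ∧ dw

For a 2-form omega = sum_{i<j} g_{ij} dx_i ∧ dx_j, the exterior derivative is
  d(omega) = sum_{i<j} d(g_{ij}) ∧ dx_i ∧ dx_j = sum_{i<j, k} (∂g_{ij}/∂x_k) dx_k ∧ dx_i ∧ dx_j.
Expand each term, using dx_k ∧ dx_i ∧ dx_j = sgn(permutation) dx_{(a)} ∧ dx_{(b)} ∧ dx_{(c)} with (a < b < c) sorted:
  d(2*y*(-w - y)) includes (∂/∂y)(2*y*(-w - y)) dy = (-2*w - 4*y) dy, which multiplied by dx ∧ dz gives (2*w + 4*y) dx ∧ dy ∧ dz
  d(2*y*(-w - y)) includes (∂/∂w)(2*y*(-w - y)) dw = (-2*y) dw, which multiplied by dx ∧ dz gives (-2*y) dx ∧ dz ∧ dw
  d(x*(x - 2*y)) includes (∂/∂x)(x*(x - 2*y)) dx = (2*x - 2*y) dx, which multiplied by dy ∧ dz gives (2*x - 2*y) dx ∧ dy ∧ dz
  d(-w^2 + 2*x*y - 2*x*z) includes (∂/∂x)(-w^2 + 2*x*y - 2*x*z) dx = (2*y - 2*z) dx, which multiplied by dy ∧ dw gives (2*y - 2*z) dx ∧ dy ∧ dw
  d(-w^2 + 2*x*y - 2*x*z) includes (∂/∂z)(-w^2 + 2*x*y - 2*x*z) dz = (-2*x) dz, which multiplied by dy ∧ dw gives (2*x) dy ∧ dz ∧ dw
  d(2*w^2 - 3*w*y + x*y) includes (∂/∂x)(2*w^2 - 3*w*y + x*y) dx = (y) dx, which multiplied by dz ∧ dw gives (y) dx ∧ dz ∧ dw
  d(2*w^2 - 3*w*y + x*y) includes (∂/∂y)(2*w^2 - 3*w*y + x*y) dy = (-3*w + x) dy, which multiplied by dz ∧ dw gives (-3*w + x) dy ∧ dz ∧ dw
Collecting like 3-forms: d(omega) = (2*w + 2*x + 2*y) dx ∧ dy ∧ dz + (-y) dx ∧ dz ∧ dw + (2*y - 2*z) dx ∧ dy ∧ dw + (-3*w + 3*x) dy ∧ dz ∧ dw.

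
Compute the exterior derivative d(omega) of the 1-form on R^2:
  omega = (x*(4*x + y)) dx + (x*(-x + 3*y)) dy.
d(omega) = (-3*x + 3*y) dx ∧ dy

For a 1-form omega = sum_i f_i dx_i, the exterior derivative is
  d(omega) = sum_{i < j} (∂f_j/∂x_i - ∂f_i/∂x_j) dx_i ∧ dx_j.
  coefficient of dx ∧ dy: ∂f_2/∂x - ∂f_1/∂y = ∂(x*(-x + 3*y))/∂x - ∂(x*(4*x + y))/∂y = -3*x + 3*y
Assembling: d(omega) = (-3*x + 3*y) dx ∧ dy.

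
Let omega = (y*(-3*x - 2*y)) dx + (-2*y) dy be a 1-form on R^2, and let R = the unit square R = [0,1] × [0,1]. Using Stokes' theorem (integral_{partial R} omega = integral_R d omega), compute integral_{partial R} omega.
integral_(partial R) omega = 7/2

Stokes: integral_partial_R omega = integral_R d omega with d omega = (∂Q/∂x - ∂P/∂y) dx ∧ dy.
  ∂Q/∂x = 0
  ∂P/∂y = -3*x - 4*y
  integrand = ∂Q/∂x - ∂P/∂y = 3*x + 4*y.
Integrating over R: integral_0^1 integral_0^1 (3*x + 4*y) dx dy = 7/2.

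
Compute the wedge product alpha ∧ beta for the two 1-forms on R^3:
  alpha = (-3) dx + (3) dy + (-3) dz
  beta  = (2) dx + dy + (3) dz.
alpha ∧ beta = (-9) dx ∧ dy + (-3) dx ∧ dz + (12) dy ∧ dz

Distribute the wedge, using dx_i ∧ dx_j = -dx_j ∧ dx_i and dx_i ∧ dx_i = 0. For each pair (i, j) with i < j, the coefficient of dx_i ∧ dx_j in alpha ∧ beta is (alpha_i * beta_j - alpha_j * beta_i). Collecting: alpha ∧ beta = (-9) dx ∧ dy + (-3) dx ∧ dz + (12) dy ∧ dz.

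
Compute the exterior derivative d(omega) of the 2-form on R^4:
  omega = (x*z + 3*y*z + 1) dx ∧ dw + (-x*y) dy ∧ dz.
d(omega) = (-3*z) dx ∧ dy ∧ dw + (-x - 3*y) dx ∧ dz ∧ dw + (-y) dx ∧ dy ∧ dz

For a 2-form omega = sum_{i<j} g_{ij} dx_i ∧ dx_j, the exterior derivative is
  d(omega) = sum_{i<j} d(g_{ij}) ∧ dx_i ∧ dx_j = sum_{i<j, k} (∂g_{ij}/∂x_k) dx_k ∧ dx_i ∧ dx_j.
Expand each term, using dx_k ∧ dx_i ∧ dx_j = sgn(permutation) dx_{(a)} ∧ dx_{(b)} ∧ dx_{(c)} with (a < b < c) sorted:
  d(x*z + 3*y*z + 1) includes (∂/∂y)(x*z + 3*y*z + 1) dy = (3*z) dy, which multiplied by dx ∧ dw gives (-3*z) dx ∧ dy ∧ dw
  d(x*z + 3*y*z + 1) includes (∂/∂z)(x*z + 3*y*z + 1) dz = (x + 3*y) dz, which multiplied by dx ∧ dw gives (-x - 3*y) dx ∧ dz ∧ dw
  d(-x*y) includes (∂/∂x)(-x*y) dx = (-y) dx, which multiplied by dy ∧ dz gives (-y) dx ∧ dy ∧ dz
Collecting like 3-forms: d(omega) = (-3*z) dx ∧ dy ∧ dw + (-x - 3*y) dx ∧ dz ∧ dw + (-y) dx ∧ dy ∧ dz.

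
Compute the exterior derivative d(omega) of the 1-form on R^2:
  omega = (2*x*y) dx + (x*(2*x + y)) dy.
d(omega) = (2*x + y) dx ∧ dy

For a 1-form omega = sum_i f_i dx_i, the exterior derivative is
  d(omega) = sum_{i < j} (∂f_j/∂x_i - ∂f_i/∂x_j) dx_i ∧ dx_j.
  coefficient of dx ∧ dy: ∂f_2/∂x - ∂f_1/∂y = ∂(x*(2*x + y))/∂x - ∂(2*x*y)/∂y = 2*x + y
Assembling: d(omega) = (2*x + y) dx ∧ dy.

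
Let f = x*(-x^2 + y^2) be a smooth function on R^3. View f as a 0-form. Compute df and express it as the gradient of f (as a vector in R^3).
df = (-3*x^2 + y^2) dx + (2*x*y) dy + (0) dz; grad f = (-3*x^2 + y^2, 2*x*y, 0)

For a 0-form f, d f = (∂f/∂x) dx + (∂f/∂y) dy + (∂f/∂z) dz. The components of the vector representation are exactly the entries of grad f in Cartesian coordinates:
  ∂f/∂x = -3*x^2 + y^2
  ∂f/∂y = 2*x*y
  ∂f/∂z = 0.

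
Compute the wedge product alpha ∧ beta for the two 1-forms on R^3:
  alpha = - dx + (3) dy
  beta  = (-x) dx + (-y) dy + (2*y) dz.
alpha ∧ beta = (3*x + y) dx ∧ dy + (-2*y) dx ∧ dz + (6*y) dy ∧ dz

Distribute the wedge, using dx_i ∧ dx_j = -dx_j ∧ dx_i and dx_i ∧ dx_i = 0. For each pair (i, j) with i < j, the coefficient of dx_i ∧ dx_j in alpha ∧ beta is (alpha_i * beta_j - alpha_j * beta_i). Collecting: alpha ∧ beta = (3*x + y) dx ∧ dy + (-2*y) dx ∧ dz + (6*y) dy ∧ dz.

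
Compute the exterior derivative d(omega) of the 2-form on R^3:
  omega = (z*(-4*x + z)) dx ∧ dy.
d(omega) = (-4*x + 2*z) dx ∧ dy ∧ dz

For a 2-form omega = sum_{i<j} g_{ij} dx_i ∧ dx_j, the exterior derivative is
  d(omega) = sum_{i<j} d(g_{ij}) ∧ dx_i ∧ dx_j = sum_{i<j, k} (∂g_{ij}/∂x_k) dx_k ∧ dx_i ∧ dx_j.
Expand each term, using dx_k ∧ dx_i ∧ dx_j = sgn(permutation) dx_{(a)} ∧ dx_{(b)} ∧ dx_{(c)} with (a < b < c) sorted:
  d(z*(-4*x + z)) includes (∂/∂z)(z*(-4*x + z)) dz = (-4*x + 2*z) dz, which multiplied by dx ∧ dy gives (-4*x + 2*z) dx ∧ dy ∧ dz
Collecting like 3-forms: d(omega) = (-4*x + 2*z) dx ∧ dy ∧ dz.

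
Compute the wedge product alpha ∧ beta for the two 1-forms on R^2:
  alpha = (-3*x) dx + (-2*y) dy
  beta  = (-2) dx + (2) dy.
alpha ∧ beta = (-6*x - 4*y) dx ∧ dy

Distribute the wedge, using dx_i ∧ dx_j = -dx_j ∧ dx_i and dx_i ∧ dx_i = 0. For each pair (i, j) with i < j, the coefficient of dx_i ∧ dx_j in alpha ∧ beta is (alpha_i * beta_j - alpha_j * beta_i). Collecting: alpha ∧ beta = (-6*x - 4*y) dx ∧ dy.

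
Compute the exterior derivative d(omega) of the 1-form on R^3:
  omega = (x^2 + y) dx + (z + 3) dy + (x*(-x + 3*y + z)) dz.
d(omega) = (-1) dx ∧ dy + (-2*x + 3*y + z) dx ∧ dz + (3*x - 1) dy ∧ dz

For a 1-form omega = sum_i f_i dx_i, the exterior derivative is
  d(omega) = sum_{i < j} (∂f_j/∂x_i - ∂f_i/∂x_j) dx_i ∧ dx_j.
  coefficient of dx ∧ dy: ∂f_2/∂x - ∂f_1/∂y = ∂(z + 3)/∂x - ∂(x^2 + y)/∂y = -1
  coefficient of dx ∧ dz: ∂f_3/∂x - ∂f_1/∂z = ∂(x*(-x + 3*y + z))/∂x - ∂(x^2 + y)/∂z = -2*x + 3*y + z
  coefficient of dy ∧ dz: ∂f_3/∂y - ∂f_2/∂z = ∂(x*(-x + 3*y + z))/∂y - ∂(z + 3)/∂z = 3*x - 1
Assembling: d(omega) = (-1) dx ∧ dy + (-2*x + 3*y + z) dx ∧ dz + (3*x - 1) dy ∧ dz.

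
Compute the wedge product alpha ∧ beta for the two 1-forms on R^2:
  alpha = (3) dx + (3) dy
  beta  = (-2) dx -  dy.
alpha ∧ beta = (3) dx ∧ dy

Distribute the wedge, using dx_i ∧ dx_j = -dx_j ∧ dx_i and dx_i ∧ dx_i = 0. For each pair (i, j) with i < j, the coefficient of dx_i ∧ dx_j in alpha ∧ beta is (alpha_i * beta_j - alpha_j * beta_i). Collecting: alpha ∧ beta = (3) dx ∧ dy.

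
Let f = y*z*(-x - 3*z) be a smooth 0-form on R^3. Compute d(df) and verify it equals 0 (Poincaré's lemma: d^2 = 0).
d(df) = 0

Step 1: df = sum_i (∂f/∂x_i) dx_i = (-y*z) dx + (z*(-x - 3*z)) dy + (y*(-x - 6*z)) dz.
Step 2: Apply d again. Using the 1-form formula, the coefficient of dx ∧ dy in d(df) is ∂^2 f/∂x ∂y - ∂^2 f/∂y ∂x = (-z) - (-z) = 0 (equality of mixed partials for smooth f).
Similarly for dx ∧ dz and dy ∧ dz — all coefficients vanish. So d(df) = 0.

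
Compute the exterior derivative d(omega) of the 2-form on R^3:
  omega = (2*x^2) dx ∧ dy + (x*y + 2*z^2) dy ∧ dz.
d(omega) = (y) dx ∧ dy ∧ dz

For a 2-form omega = sum_{i<j} g_{ij} dx_i ∧ dx_j, the exterior derivative is
  d(omega) = sum_{i<j} d(g_{ij}) ∧ dx_i ∧ dx_j = sum_{i<j, k} (∂g_{ij}/∂x_k) dx_k ∧ dx_i ∧ dx_j.
Expand each term, using dx_k ∧ dx_i ∧ dx_j = sgn(permutation) dx_{(a)} ∧ dx_{(b)} ∧ dx_{(c)} with (a < b < c) sorted:
  d(x*y + 2*z^2) includes (∂/∂x)(x*y + 2*z^2) dx = (y) dx, which multiplied by dy ∧ dz gives (y) dx ∧ dy ∧ dz
Collecting like 3-forms: d(omega) = (y) dx ∧ dy ∧ dz.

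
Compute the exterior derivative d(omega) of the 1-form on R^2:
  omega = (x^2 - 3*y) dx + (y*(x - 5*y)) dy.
d(omega) = (y + 3) dx ∧ dy

For a 1-form omega = sum_i f_i dx_i, the exterior derivative is
  d(omega) = sum_{i < j} (∂f_j/∂x_i - ∂f_i/∂x_j) dx_i ∧ dx_j.
  coefficient of dx ∧ dy: ∂f_2/∂x - ∂f_1/∂y = ∂(y*(x - 5*y))/∂x - ∂(x^2 - 3*y)/∂y = y + 3
Assembling: d(omega) = (y + 3) dx ∧ dy.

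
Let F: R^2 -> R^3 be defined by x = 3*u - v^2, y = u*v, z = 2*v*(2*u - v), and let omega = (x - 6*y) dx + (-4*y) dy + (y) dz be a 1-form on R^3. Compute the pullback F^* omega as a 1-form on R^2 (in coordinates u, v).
F^* omega = (-18*u*v + 9*u - 3*v^2) du + (2*v*(4*u*v - 3*u + v^2)) dv

Using F^*(f dg) = (f ∘ F) d(g ∘ F), substitute each coordinate x_i by F_i(u, v) in f_i, and replace dx_i by d F_i = (∂F_i/∂u) du + (∂F_i/∂v) dv.
  For the x component: f_1(F) = -6*u*v + 3*u - v^2; d F_1 = (3) du + (-2*v) dv
  For the y component: f_2(F) = -4*u*v; d F_2 = (v) du + (u) dv
  For the z component: f_3(F) = u*v; d F_3 = (4*v) du + (4*u - 4*v) dv
Combining and collecting du, dv coefficients:
  coeff of du: -18*u*v + 9*u - 3*v^2
  coeff of dv: 2*v*(4*u*v - 3*u + v^2)
F^* omega = (-18*u*v + 9*u - 3*v^2) du + (2*v*(4*u*v - 3*u + v^2)) dv.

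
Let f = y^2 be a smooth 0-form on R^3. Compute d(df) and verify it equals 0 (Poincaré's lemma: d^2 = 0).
d(df) = 0

Step 1: df = sum_i (∂f/∂x_i) dx_i = (0) dx + (2*y) dy + (0) dz.
Step 2: Apply d again. Using the 1-form formula, the coefficient of dx ∧ dy in d(df) is ∂^2 f/∂x ∂y - ∂^2 f/∂y ∂x = (0) - (0) = 0 (equality of mixed partials for smooth f).
Similarly for dx ∧ dz and dy ∧ dz — all coefficients vanish. So d(df) = 0.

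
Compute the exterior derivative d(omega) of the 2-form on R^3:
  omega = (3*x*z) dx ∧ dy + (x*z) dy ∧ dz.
d(omega) = (3*x + z) dx ∧ dy ∧ dz

For a 2-form omega = sum_{i<j} g_{ij} dx_i ∧ dx_j, the exterior derivative is
  d(omega) = sum_{i<j} d(g_{ij}) ∧ dx_i ∧ dx_j = sum_{i<j, k} (∂g_{ij}/∂x_k) dx_k ∧ dx_i ∧ dx_j.
Expand each term, using dx_k ∧ dx_i ∧ dx_j = sgn(permutation) dx_{(a)} ∧ dx_{(b)} ∧ dx_{(c)} with (a < b < c) sorted:
  d(3*x*z) includes (∂/∂z)(3*x*z) dz = (3*x) dz, which multiplied by dx ∧ dy gives (3*x) dx ∧ dy ∧ dz
  d(x*z) includes (∂/∂x)(x*z) dx = (z) dx, which multiplied by dy ∧ dz gives (z) dx ∧ dy ∧ dz
Collecting like 3-forms: d(omega) = (3*x + z) dx ∧ dy ∧ dz.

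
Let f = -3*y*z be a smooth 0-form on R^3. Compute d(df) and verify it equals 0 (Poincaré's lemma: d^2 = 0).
d(df) = 0

Step 1: df = sum_i (∂f/∂x_i) dx_i = (0) dx + (-3*z) dy + (-3*y) dz.
Step 2: Apply d again. Using the 1-form formula, the coefficient of dx ∧ dy in d(df) is ∂^2 f/∂x ∂y - ∂^2 f/∂y ∂x = (0) - (0) = 0 (equality of mixed partials for smooth f).
Similarly for dx ∧ dz and dy ∧ dz — all coefficients vanish. So d(df) = 0.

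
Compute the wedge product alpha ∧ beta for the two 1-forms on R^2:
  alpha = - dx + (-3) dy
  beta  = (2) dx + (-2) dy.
alpha ∧ beta = (8) dx ∧ dy

Distribute the wedge, using dx_i ∧ dx_j = -dx_j ∧ dx_i and dx_i ∧ dx_i = 0. For each pair (i, j) with i < j, the coefficient of dx_i ∧ dx_j in alpha ∧ beta is (alpha_i * beta_j - alpha_j * beta_i). Collecting: alpha ∧ beta = (8) dx ∧ dy.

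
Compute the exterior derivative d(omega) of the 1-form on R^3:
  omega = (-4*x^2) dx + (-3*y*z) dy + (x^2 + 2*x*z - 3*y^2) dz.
d(omega) = (2*x + 2*z) dx ∧ dz + (-3*y) dy ∧ dz

For a 1-form omega = sum_i f_i dx_i, the exterior derivative is
  d(omega) = sum_{i < j} (∂f_j/∂x_i - ∂f_i/∂x_j) dx_i ∧ dx_j.
  coefficient of dx ∧ dz: ∂f_3/∂x - ∂f_1/∂z = ∂(x^2 + 2*x*z - 3*y^2)/∂x - ∂(-4*x^2)/∂z = 2*x + 2*z
  coefficient of dy ∧ dz: ∂f_3/∂y - ∂f_2/∂z = ∂(x^2 + 2*x*z - 3*y^2)/∂y - ∂(-3*y*z)/∂z = -3*y
Assembling: d(omega) = (2*x + 2*z) dx ∧ dz + (-3*y) dy ∧ dz.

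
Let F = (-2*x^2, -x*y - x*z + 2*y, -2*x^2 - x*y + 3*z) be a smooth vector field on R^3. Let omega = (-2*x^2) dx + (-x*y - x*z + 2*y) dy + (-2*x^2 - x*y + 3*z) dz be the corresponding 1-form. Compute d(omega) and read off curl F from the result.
d(omega) = (0) dy ∧ dz + (4*x + y) dz ∧ dx + (-y - z) dx ∧ dy; curl F = (0, 4*x + y, -y - z)

d omega = sum_{i<j} (∂f_j/∂x_i - ∂f_i/∂x_j) dx_i ∧ dx_j. Under the identification (dy ∧ dz, dz ∧ dx, dx ∧ dy) ↔ (e_x, e_y, e_z), the coefficients are exactly the components of curl F. Compute:
  ∂R/∂y - ∂Q/∂z = (-x) - (-x) = 0
  ∂P/∂z - ∂R/∂x = (0) - (-4*x - y) = 4*x + y
  ∂Q/∂x - ∂P/∂y = (-y - z) - (0) = -y - z.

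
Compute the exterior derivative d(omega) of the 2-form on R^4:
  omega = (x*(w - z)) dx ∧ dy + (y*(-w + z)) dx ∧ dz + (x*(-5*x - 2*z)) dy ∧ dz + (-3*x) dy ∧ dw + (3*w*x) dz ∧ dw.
d(omega) = (w - 11*x - 3*z) dx ∧ dy ∧ dz + (x - 3) dx ∧ dy ∧ dw + (3*w - y) dx ∧ dz ∧ dw

For a 2-form omega = sum_{i<j} g_{ij} dx_i ∧ dx_j, the exterior derivative is
  d(omega) = sum_{i<j} d(g_{ij}) ∧ dx_i ∧ dx_j = sum_{i<j, k} (∂g_{ij}/∂x_k) dx_k ∧ dx_i ∧ dx_j.
Expand each term, using dx_k ∧ dx_i ∧ dx_j = sgn(permutation) dx_{(a)} ∧ dx_{(b)} ∧ dx_{(c)} with (a < b < c) sorted:
  d(x*(w - z)) includes (∂/∂z)(x*(w - z)) dz = (-x) dz, which multiplied by dx ∧ dy gives (-x) dx ∧ dy ∧ dz
  d(x*(w - z)) includes (∂/∂w)(x*(w - z)) dw = (x) dw, which multiplied by dx ∧ dy gives (x) dx ∧ dy ∧ dw
  d(y*(-w + z)) includes (∂/∂y)(y*(-w + z)) dy = (-w + z) dy, which multiplied by dx ∧ dz gives (w - z) dx ∧ dy ∧ dz
  d(y*(-w + z)) includes (∂/∂w)(y*(-w + z)) dw = (-y) dw, which multiplied by dx ∧ dz gives (-y) dx ∧ dz ∧ dw
  d(x*(-5*x - 2*z)) includes (∂/∂x)(x*(-5*x - 2*z)) dx = (-10*x - 2*z) dx, which multiplied by dy ∧ dz gives (-10*x - 2*z) dx ∧ dy ∧ dz
  d(-3*x) includes (∂/∂x)(-3*x) dx = (-3) dx, which multiplied by dy ∧ dw gives (-3) dx ∧ dy ∧ dw
  d(3*w*x) includes (∂/∂x)(3*w*x) dx = (3*w) dx, which multiplied by dz ∧ dw gives (3*w) dx ∧ dz ∧ dw
Collecting like 3-forms: d(omega) = (w - 11*x - 3*z) dx ∧ dy ∧ dz + (x - 3) dx ∧ dy ∧ dw + (3*w - y) dx ∧ dz ∧ dw.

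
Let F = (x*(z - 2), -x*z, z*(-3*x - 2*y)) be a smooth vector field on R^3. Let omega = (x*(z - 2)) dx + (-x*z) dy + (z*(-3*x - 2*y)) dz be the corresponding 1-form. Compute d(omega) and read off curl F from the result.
d(omega) = (x - 2*z) dy ∧ dz + (x + 3*z) dz ∧ dx + (-z) dx ∧ dy; curl F = (x - 2*z, x + 3*z, -z)

d omega = sum_{i<j} (∂f_j/∂x_i - ∂f_i/∂x_j) dx_i ∧ dx_j. Under the identification (dy ∧ dz, dz ∧ dx, dx ∧ dy) ↔ (e_x, e_y, e_z), the coefficients are exactly the components of curl F. Compute:
  ∂R/∂y - ∂Q/∂z = (-2*z) - (-x) = x - 2*z
  ∂P/∂z - ∂R/∂x = (x) - (-3*z) = x + 3*z
  ∂Q/∂x - ∂P/∂y = (-z) - (0) = -z.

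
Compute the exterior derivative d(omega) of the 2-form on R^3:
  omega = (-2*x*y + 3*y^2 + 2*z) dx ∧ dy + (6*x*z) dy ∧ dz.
d(omega) = (6*z + 2) dx ∧ dy ∧ dz

For a 2-form omega = sum_{i<j} g_{ij} dx_i ∧ dx_j, the exterior derivative is
  d(omega) = sum_{i<j} d(g_{ij}) ∧ dx_i ∧ dx_j = sum_{i<j, k} (∂g_{ij}/∂x_k) dx_k ∧ dx_i ∧ dx_j.
Expand each term, using dx_k ∧ dx_i ∧ dx_j = sgn(permutation) dx_{(a)} ∧ dx_{(b)} ∧ dx_{(c)} with (a < b < c) sorted:
  d(-2*x*y + 3*y^2 + 2*z) includes (∂/∂z)(-2*x*y + 3*y^2 + 2*z) dz = (2) dz, which multiplied by dx ∧ dy gives (2) dx ∧ dy ∧ dz
  d(6*x*z) includes (∂/∂x)(6*x*z) dx = (6*z) dx, which multiplied by dy ∧ dz gives (6*z) dx ∧ dy ∧ dz
Collecting like 3-forms: d(omega) = (6*z + 2) dx ∧ dy ∧ dz.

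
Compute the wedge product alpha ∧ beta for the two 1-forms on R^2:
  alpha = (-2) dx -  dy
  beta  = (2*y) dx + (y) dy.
alpha ∧ beta = 0

Distribute the wedge, using dx_i ∧ dx_j = -dx_j ∧ dx_i and dx_i ∧ dx_i = 0. For each pair (i, j) with i < j, the coefficient of dx_i ∧ dx_j in alpha ∧ beta is (alpha_i * beta_j - alpha_j * beta_i). Collecting: alpha ∧ beta = 0.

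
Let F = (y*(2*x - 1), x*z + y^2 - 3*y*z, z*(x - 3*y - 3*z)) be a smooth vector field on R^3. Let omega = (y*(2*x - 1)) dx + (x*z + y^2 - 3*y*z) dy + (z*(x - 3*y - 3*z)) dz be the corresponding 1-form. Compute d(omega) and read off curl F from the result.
d(omega) = (-x + 3*y - 3*z) dy ∧ dz + (-z) dz ∧ dx + (-2*x + z + 1) dx ∧ dy; curl F = (-x + 3*y - 3*z, -z, -2*x + z + 1)

d omega = sum_{i<j} (∂f_j/∂x_i - ∂f_i/∂x_j) dx_i ∧ dx_j. Under the identification (dy ∧ dz, dz ∧ dx, dx ∧ dy) ↔ (e_x, e_y, e_z), the coefficients are exactly the components of curl F. Compute:
  ∂R/∂y - ∂Q/∂z = (-3*z) - (x - 3*y) = -x + 3*y - 3*z
  ∂P/∂z - ∂R/∂x = (0) - (z) = -z
  ∂Q/∂x - ∂P/∂y = (z) - (2*x - 1) = -2*x + z + 1.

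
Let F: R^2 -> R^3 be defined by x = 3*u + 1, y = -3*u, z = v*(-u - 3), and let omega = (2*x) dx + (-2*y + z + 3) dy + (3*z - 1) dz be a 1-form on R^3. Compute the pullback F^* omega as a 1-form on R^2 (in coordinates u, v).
F^* omega = (3*u*v^2 + 3*u*v + 9*v^2 + 10*v - 3) du + (3*u^2*v + 18*u*v + u + 27*v + 3) dv

Using F^*(f dg) = (f ∘ F) d(g ∘ F), substitute each coordinate x_i by F_i(u, v) in f_i, and replace dx_i by d F_i = (∂F_i/∂u) du + (∂F_i/∂v) dv.
  For the x component: f_1(F) = 6*u + 2; d F_1 = (3) du + (0) dv
  For the y component: f_2(F) = -u*v + 6*u - 3*v + 3; d F_2 = (-3) du + (0) dv
  For the z component: f_3(F) = -3*u*v - 9*v - 1; d F_3 = (-v) du + (-u - 3) dv
Combining and collecting du, dv coefficients:
  coeff of du: 3*u*v^2 + 3*u*v + 9*v^2 + 10*v - 3
  coeff of dv: 3*u^2*v + 18*u*v + u + 27*v + 3
F^* omega = (3*u*v^2 + 3*u*v + 9*v^2 + 10*v - 3) du + (3*u^2*v + 18*u*v + u + 27*v + 3) dv.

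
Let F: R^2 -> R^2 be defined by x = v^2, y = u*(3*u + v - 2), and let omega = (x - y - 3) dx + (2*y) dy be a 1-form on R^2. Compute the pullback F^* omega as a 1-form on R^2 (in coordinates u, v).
F^* omega = (2*u*(18*u^2 + 9*u*v - 18*u + v^2 - 4*v + 4)) du + (6*u^3 - 4*u^2*v - 4*u^2 - 2*u*v^2 + 4*u*v + 2*v^3 - 6*v) dv

Using F^*(f dg) = (f ∘ F) d(g ∘ F), substitute each coordinate x_i by F_i(u, v) in f_i, and replace dx_i by d F_i = (∂F_i/∂u) du + (∂F_i/∂v) dv.
  For the x component: f_1(F) = -3*u^2 - u*v + 2*u + v^2 - 3; d F_1 = (0) du + (2*v) dv
  For the y component: f_2(F) = 2*u*(3*u + v - 2); d F_2 = (6*u + v - 2) du + (u) dv
Combining and collecting du, dv coefficients:
  coeff of du: 2*u*(18*u^2 + 9*u*v - 18*u + v^2 - 4*v + 4)
  coeff of dv: 6*u^3 - 4*u^2*v - 4*u^2 - 2*u*v^2 + 4*u*v + 2*v^3 - 6*v
F^* omega = (2*u*(18*u^2 + 9*u*v - 18*u + v^2 - 4*v + 4)) du + (6*u^3 - 4*u^2*v - 4*u^2 - 2*u*v^2 + 4*u*v + 2*v^3 - 6*v) dv.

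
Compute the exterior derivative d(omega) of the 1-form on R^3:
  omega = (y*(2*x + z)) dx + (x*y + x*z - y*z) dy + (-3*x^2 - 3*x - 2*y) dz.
d(omega) = (-2*x + y) dx ∧ dy + (-6*x - y - 3) dx ∧ dz + (-x + y - 2) dy ∧ dz

For a 1-form omega = sum_i f_i dx_i, the exterior derivative is
  d(omega) = sum_{i < j} (∂f_j/∂x_i - ∂f_i/∂x_j) dx_i ∧ dx_j.
  coefficient of dx ∧ dy: ∂f_2/∂x - ∂f_1/∂y = ∂(x*y + x*z - y*z)/∂x - ∂(y*(2*x + z))/∂y = -2*x + y
  coefficient of dx ∧ dz: ∂f_3/∂x - ∂f_1/∂z = ∂(-3*x^2 - 3*x - 2*y)/∂x - ∂(y*(2*x + z))/∂z = -6*x - y - 3
  coefficient of dy ∧ dz: ∂f_3/∂y - ∂f_2/∂z = ∂(-3*x^2 - 3*x - 2*y)/∂y - ∂(x*y + x*z - y*z)/∂z = -x + y - 2
Assembling: d(omega) = (-2*x + y) dx ∧ dy + (-6*x - y - 3) dx ∧ dz + (-x + y - 2) dy ∧ dz.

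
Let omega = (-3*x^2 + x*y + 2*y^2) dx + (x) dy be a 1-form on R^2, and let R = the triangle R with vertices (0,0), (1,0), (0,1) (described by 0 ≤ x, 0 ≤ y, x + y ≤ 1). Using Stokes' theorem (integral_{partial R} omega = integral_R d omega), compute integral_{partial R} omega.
integral_(partial R) omega = -1/3

Stokes: integral_partial_R omega = integral_R d omega with d omega = (∂Q/∂x - ∂P/∂y) dx ∧ dy.
  ∂Q/∂x = 1
  ∂P/∂y = x + 4*y
  integrand = ∂Q/∂x - ∂P/∂y = -x - 4*y + 1.
Integrating over R: integral_0^1 integral_0^{1-x} (-x - 4*y + 1) dy dx = -1/3.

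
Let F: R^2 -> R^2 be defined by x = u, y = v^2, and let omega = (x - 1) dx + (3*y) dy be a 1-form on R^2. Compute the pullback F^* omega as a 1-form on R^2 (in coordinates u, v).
F^* omega = (u - 1) du + (6*v^3) dv

Using F^*(f dg) = (f ∘ F) d(g ∘ F), substitute each coordinate x_i by F_i(u, v) in f_i, and replace dx_i by d F_i = (∂F_i/∂u) du + (∂F_i/∂v) dv.
  For the x component: f_1(F) = u - 1; d F_1 = (1) du + (0) dv
  For the y component: f_2(F) = 3*v^2; d F_2 = (0) du + (2*v) dv
Combining and collecting du, dv coefficients:
  coeff of du: u - 1
  coeff of dv: 6*v^3
F^* omega = (u - 1) du + (6*v^3) dv.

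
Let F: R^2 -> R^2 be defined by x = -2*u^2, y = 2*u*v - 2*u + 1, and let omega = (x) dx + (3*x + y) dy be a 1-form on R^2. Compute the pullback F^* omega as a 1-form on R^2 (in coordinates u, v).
F^* omega = (8*u^3 - 12*u^2*v + 12*u^2 + 4*u*v^2 - 8*u*v + 4*u + 2*v - 2) du + (2*u*(-6*u^2 + 2*u*v - 2*u + 1)) dv

Using F^*(f dg) = (f ∘ F) d(g ∘ F), substitute each coordinate x_i by F_i(u, v) in f_i, and replace dx_i by d F_i = (∂F_i/∂u) du + (∂F_i/∂v) dv.
  For the x component: f_1(F) = -2*u^2; d F_1 = (-4*u) du + (0) dv
  For the y component: f_2(F) = -6*u^2 + 2*u*v - 2*u + 1; d F_2 = (2*v - 2) du + (2*u) dv
Combining and collecting du, dv coefficients:
  coeff of du: 8*u^3 - 12*u^2*v + 12*u^2 + 4*u*v^2 - 8*u*v + 4*u + 2*v - 2
  coeff of dv: 2*u*(-6*u^2 + 2*u*v - 2*u + 1)
F^* omega = (8*u^3 - 12*u^2*v + 12*u^2 + 4*u*v^2 - 8*u*v + 4*u + 2*v - 2) du + (2*u*(-6*u^2 + 2*u*v - 2*u + 1)) dv.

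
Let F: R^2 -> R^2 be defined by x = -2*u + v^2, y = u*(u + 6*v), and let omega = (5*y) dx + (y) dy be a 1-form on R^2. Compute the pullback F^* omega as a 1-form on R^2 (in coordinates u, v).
F^* omega = (2*u*(u^2 + 9*u*v - 5*u + 18*v^2 - 30*v)) du + (2*u*(3*u^2 + 23*u*v + 30*v^2)) dv

Using F^*(f dg) = (f ∘ F) d(g ∘ F), substitute each coordinate x_i by F_i(u, v) in f_i, and replace dx_i by d F_i = (∂F_i/∂u) du + (∂F_i/∂v) dv.
  For the x component: f_1(F) = 5*u*(u + 6*v); d F_1 = (-2) du + (2*v) dv
  For the y component: f_2(F) = u*(u + 6*v); d F_2 = (2*u + 6*v) du + (6*u) dv
Combining and collecting du, dv coefficients:
  coeff of du: 2*u*(u^2 + 9*u*v - 5*u + 18*v^2 - 30*v)
  coeff of dv: 2*u*(3*u^2 + 23*u*v + 30*v^2)
F^* omega = (2*u*(u^2 + 9*u*v - 5*u + 18*v^2 - 30*v)) du + (2*u*(3*u^2 + 23*u*v + 30*v^2)) dv.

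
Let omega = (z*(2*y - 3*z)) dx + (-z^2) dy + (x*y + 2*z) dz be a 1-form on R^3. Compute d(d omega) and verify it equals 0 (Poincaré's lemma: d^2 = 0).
d(d omega) = 0

Step 1: d omega = sum_{i<j} (∂f_j/∂x_i - ∂f_i/∂x_j) dx_i ∧ dx_j:
  coeff of dx ∧ dy: -2*z
  coeff of dx ∧ dz: -y + 6*z
  coeff of dy ∧ dz: x + 2*z
Step 2: Apply d again to each 2-form coefficient. The only possible 3-form in R^3 is dx ∧ dy ∧ dz, with coefficient
  ∂(coeff of dy∧dz)/∂x - ∂(coeff of dx∧dz)/∂y + ∂(coeff of dx∧dy)/∂z
  = ∂/∂x (x + 2*z) - ∂/∂y (-y + 6*z) + ∂/∂z (-2*z).
Each of these terms simplifies to sums of mixed partials that cancel in pairs. The result is 0 (by equality of mixed partials for smooth functions — Schwarz / Clairaut).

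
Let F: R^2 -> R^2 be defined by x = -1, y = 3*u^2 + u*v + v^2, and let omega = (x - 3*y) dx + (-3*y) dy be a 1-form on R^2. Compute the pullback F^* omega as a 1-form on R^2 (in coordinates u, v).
F^* omega = (-54*u^3 - 27*u^2*v - 21*u*v^2 - 3*v^3) du + (-9*u^3 - 21*u^2*v - 9*u*v^2 - 6*v^3) dv

Using F^*(f dg) = (f ∘ F) d(g ∘ F), substitute each coordinate x_i by F_i(u, v) in f_i, and replace dx_i by d F_i = (∂F_i/∂u) du + (∂F_i/∂v) dv.
  For the x component: f_1(F) = -9*u^2 - 3*u*v - 3*v^2 - 1; d F_1 = (0) du + (0) dv
  For the y component: f_2(F) = -9*u^2 - 3*u*v - 3*v^2; d F_2 = (6*u + v) du + (u + 2*v) dv
Combining and collecting du, dv coefficients:
  coeff of du: -54*u^3 - 27*u^2*v - 21*u*v^2 - 3*v^3
  coeff of dv: -9*u^3 - 21*u^2*v - 9*u*v^2 - 6*v^3
F^* omega = (-54*u^3 - 27*u^2*v - 21*u*v^2 - 3*v^3) du + (-9*u^3 - 21*u^2*v - 9*u*v^2 - 6*v^3) dv.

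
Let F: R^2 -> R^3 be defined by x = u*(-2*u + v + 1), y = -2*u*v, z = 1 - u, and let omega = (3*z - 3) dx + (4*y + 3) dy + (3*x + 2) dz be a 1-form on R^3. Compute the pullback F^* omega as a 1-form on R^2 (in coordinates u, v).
F^* omega = (18*u^2 + 16*u*v^2 - 6*u*v - 6*u - 6*v - 2) du + (u*(16*u*v - 3*u - 6)) dv

Using F^*(f dg) = (f ∘ F) d(g ∘ F), substitute each coordinate x_i by F_i(u, v) in f_i, and replace dx_i by d F_i = (∂F_i/∂u) du + (∂F_i/∂v) dv.
  For the x component: f_1(F) = -3*u; d F_1 = (-4*u + v + 1) du + (u) dv
  For the y component: f_2(F) = -8*u*v + 3; d F_2 = (-2*v) du + (-2*u) dv
  For the z component: f_3(F) = -6*u^2 + 3*u*v + 3*u + 2; d F_3 = (-1) du + (0) dv
Combining and collecting du, dv coefficients:
  coeff of du: 18*u^2 + 16*u*v^2 - 6*u*v - 6*u - 6*v - 2
  coeff of dv: u*(16*u*v - 3*u - 6)
F^* omega = (18*u^2 + 16*u*v^2 - 6*u*v - 6*u - 6*v - 2) du + (u*(16*u*v - 3*u - 6)) dv.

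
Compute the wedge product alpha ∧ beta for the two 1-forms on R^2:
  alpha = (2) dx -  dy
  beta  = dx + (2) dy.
alpha ∧ beta = (5) dx ∧ dy

Distribute the wedge, using dx_i ∧ dx_j = -dx_j ∧ dx_i and dx_i ∧ dx_i = 0. For each pair (i, j) with i < j, the coefficient of dx_i ∧ dx_j in alpha ∧ beta is (alpha_i * beta_j - alpha_j * beta_i). Collecting: alpha ∧ beta = (5) dx ∧ dy.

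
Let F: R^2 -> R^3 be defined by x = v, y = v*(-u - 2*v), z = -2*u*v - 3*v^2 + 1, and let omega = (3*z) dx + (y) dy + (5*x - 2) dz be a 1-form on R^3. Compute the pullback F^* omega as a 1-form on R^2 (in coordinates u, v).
F^* omega = (v*(u*v + 2*v^2 - 10*v + 4)) du + (u^2*v + 6*u*v^2 - 16*u*v + 4*u + 8*v^3 - 39*v^2 + 12*v + 3) dv

Using F^*(f dg) = (f ∘ F) d(g ∘ F), substitute each coordinate x_i by F_i(u, v) in f_i, and replace dx_i by d F_i = (∂F_i/∂u) du + (∂F_i/∂v) dv.
  For the x component: f_1(F) = -6*u*v - 9*v^2 + 3; d F_1 = (0) du + (1) dv
  For the y component: f_2(F) = v*(-u - 2*v); d F_2 = (-v) du + (-u - 4*v) dv
  For the z component: f_3(F) = 5*v - 2; d F_3 = (-2*v) du + (-2*u - 6*v) dv
Combining and collecting du, dv coefficients:
  coeff of du: v*(u*v + 2*v^2 - 10*v + 4)
  coeff of dv: u^2*v + 6*u*v^2 - 16*u*v + 4*u + 8*v^3 - 39*v^2 + 12*v + 3
F^* omega = (v*(u*v + 2*v^2 - 10*v + 4)) du + (u^2*v + 6*u*v^2 - 16*u*v + 4*u + 8*v^3 - 39*v^2 + 12*v + 3) dv.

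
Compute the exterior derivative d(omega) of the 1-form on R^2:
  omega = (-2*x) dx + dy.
d(omega) = 0

For a 1-form omega = sum_i f_i dx_i, the exterior derivative is
  d(omega) = sum_{i < j} (∂f_j/∂x_i - ∂f_i/∂x_j) dx_i ∧ dx_j.

Assembling: d(omega) = 0.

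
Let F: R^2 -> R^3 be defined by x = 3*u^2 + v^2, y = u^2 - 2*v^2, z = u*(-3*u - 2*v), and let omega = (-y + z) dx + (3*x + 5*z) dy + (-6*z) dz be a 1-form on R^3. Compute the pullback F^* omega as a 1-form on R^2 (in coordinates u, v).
F^* omega = (2*u*(-72*u^2 - 70*u*v - 3*v^2)) du + (-36*u^3 - 8*u^2*v + 36*u*v^2 - 8*v^3) dv

Using F^*(f dg) = (f ∘ F) d(g ∘ F), substitute each coordinate x_i by F_i(u, v) in f_i, and replace dx_i by d F_i = (∂F_i/∂u) du + (∂F_i/∂v) dv.
  For the x component: f_1(F) = -4*u^2 - 2*u*v + 2*v^2; d F_1 = (6*u) du + (2*v) dv
  For the y component: f_2(F) = -6*u^2 - 10*u*v + 3*v^2; d F_2 = (2*u) du + (-4*v) dv
  For the z component: f_3(F) = 6*u*(3*u + 2*v); d F_3 = (-6*u - 2*v) du + (-2*u) dv
Combining and collecting du, dv coefficients:
  coeff of du: 2*u*(-72*u^2 - 70*u*v - 3*v^2)
  coeff of dv: -36*u^3 - 8*u^2*v + 36*u*v^2 - 8*v^3
F^* omega = (2*u*(-72*u^2 - 70*u*v - 3*v^2)) du + (-36*u^3 - 8*u^2*v + 36*u*v^2 - 8*v^3) dv.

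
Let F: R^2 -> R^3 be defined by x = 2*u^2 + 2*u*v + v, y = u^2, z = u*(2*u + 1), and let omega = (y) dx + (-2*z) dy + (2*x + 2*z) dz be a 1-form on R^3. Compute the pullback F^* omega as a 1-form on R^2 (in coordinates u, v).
F^* omega = (28*u^3 + 18*u^2*v + 12*u^2 + 12*u*v + 2*u + 2*v) du + (u^2*(2*u + 1)) dv

Using F^*(f dg) = (f ∘ F) d(g ∘ F), substitute each coordinate x_i by F_i(u, v) in f_i, and replace dx_i by d F_i = (∂F_i/∂u) du + (∂F_i/∂v) dv.
  For the x component: f_1(F) = u^2; d F_1 = (4*u + 2*v) du + (2*u + 1) dv
  For the y component: f_2(F) = 2*u*(-2*u - 1); d F_2 = (2*u) du + (0) dv
  For the z component: f_3(F) = 8*u^2 + 4*u*v + 2*u + 2*v; d F_3 = (4*u + 1) du + (0) dv
Combining and collecting du, dv coefficients:
  coeff of du: 28*u^3 + 18*u^2*v + 12*u^2 + 12*u*v + 2*u + 2*v
  coeff of dv: u^2*(2*u + 1)
F^* omega = (28*u^3 + 18*u^2*v + 12*u^2 + 12*u*v + 2*u + 2*v) du + (u^2*(2*u + 1)) dv.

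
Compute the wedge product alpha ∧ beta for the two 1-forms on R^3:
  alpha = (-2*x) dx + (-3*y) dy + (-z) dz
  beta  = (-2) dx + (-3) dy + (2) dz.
alpha ∧ beta = (6*x - 6*y) dx ∧ dy + (-4*x - 2*z) dx ∧ dz + (-6*y - 3*z) dy ∧ dz

Distribute the wedge, using dx_i ∧ dx_j = -dx_j ∧ dx_i and dx_i ∧ dx_i = 0. For each pair (i, j) with i < j, the coefficient of dx_i ∧ dx_j in alpha ∧ beta is (alpha_i * beta_j - alpha_j * beta_i). Collecting: alpha ∧ beta = (6*x - 6*y) dx ∧ dy + (-4*x - 2*z) dx ∧ dz + (-6*y - 3*z) dy ∧ dz.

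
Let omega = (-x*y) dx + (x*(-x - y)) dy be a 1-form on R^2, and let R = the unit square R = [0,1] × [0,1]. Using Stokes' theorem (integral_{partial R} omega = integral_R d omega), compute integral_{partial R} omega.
integral_(partial R) omega = -1

Stokes: integral_partial_R omega = integral_R d omega with d omega = (∂Q/∂x - ∂P/∂y) dx ∧ dy.
  ∂Q/∂x = -2*x - y
  ∂P/∂y = -x
  integrand = ∂Q/∂x - ∂P/∂y = -x - y.
Integrating over R: integral_0^1 integral_0^1 (-x - y) dx dy = -1.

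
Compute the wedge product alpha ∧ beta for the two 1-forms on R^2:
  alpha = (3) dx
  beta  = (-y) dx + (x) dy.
alpha ∧ beta = (3*x) dx ∧ dy

Distribute the wedge, using dx_i ∧ dx_j = -dx_j ∧ dx_i and dx_i ∧ dx_i = 0. For each pair (i, j) with i < j, the coefficient of dx_i ∧ dx_j in alpha ∧ beta is (alpha_i * beta_j - alpha_j * beta_i). Collecting: alpha ∧ beta = (3*x) dx ∧ dy.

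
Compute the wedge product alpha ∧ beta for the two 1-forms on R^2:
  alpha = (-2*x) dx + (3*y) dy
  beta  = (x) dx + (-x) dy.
alpha ∧ beta = (x*(2*x - 3*y)) dx ∧ dy

Distribute the wedge, using dx_i ∧ dx_j = -dx_j ∧ dx_i and dx_i ∧ dx_i = 0. For each pair (i, j) with i < j, the coefficient of dx_i ∧ dx_j in alpha ∧ beta is (alpha_i * beta_j - alpha_j * beta_i). Collecting: alpha ∧ beta = (x*(2*x - 3*y)) dx ∧ dy.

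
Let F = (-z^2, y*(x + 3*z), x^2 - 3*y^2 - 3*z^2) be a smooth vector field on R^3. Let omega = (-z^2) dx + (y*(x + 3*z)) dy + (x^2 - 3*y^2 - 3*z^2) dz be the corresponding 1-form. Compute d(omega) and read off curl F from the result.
d(omega) = (-9*y) dy ∧ dz + (-2*x - 2*z) dz ∧ dx + (y) dx ∧ dy; curl F = (-9*y, -2*x - 2*z, y)

d omega = sum_{i<j} (∂f_j/∂x_i - ∂f_i/∂x_j) dx_i ∧ dx_j. Under the identification (dy ∧ dz, dz ∧ dx, dx ∧ dy) ↔ (e_x, e_y, e_z), the coefficients are exactly the components of curl F. Compute:
  ∂R/∂y - ∂Q/∂z = (-6*y) - (3*y) = -9*y
  ∂P/∂z - ∂R/∂x = (-2*z) - (2*x) = -2*x - 2*z
  ∂Q/∂x - ∂P/∂y = (y) - (0) = y.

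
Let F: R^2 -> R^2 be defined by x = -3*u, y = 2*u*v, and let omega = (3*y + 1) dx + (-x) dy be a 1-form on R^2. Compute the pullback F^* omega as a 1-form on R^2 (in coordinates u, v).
F^* omega = (-12*u*v - 3) du + (6*u^2) dv

Using F^*(f dg) = (f ∘ F) d(g ∘ F), substitute each coordinate x_i by F_i(u, v) in f_i, and replace dx_i by d F_i = (∂F_i/∂u) du + (∂F_i/∂v) dv.
  For the x component: f_1(F) = 6*u*v + 1; d F_1 = (-3) du + (0) dv
  For the y component: f_2(F) = 3*u; d F_2 = (2*v) du + (2*u) dv
Combining and collecting du, dv coefficients:
  coeff of du: -12*u*v - 3
  coeff of dv: 6*u^2
F^* omega = (-12*u*v - 3) du + (6*u^2) dv.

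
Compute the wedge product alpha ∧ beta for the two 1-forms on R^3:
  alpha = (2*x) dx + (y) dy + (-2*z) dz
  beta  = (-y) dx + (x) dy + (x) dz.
alpha ∧ beta = (2*x^2 + y^2) dx ∧ dy + (2*x^2 - 2*y*z) dx ∧ dz + (x*(y + 2*z)) dy ∧ dz

Distribute the wedge, using dx_i ∧ dx_j = -dx_j ∧ dx_i and dx_i ∧ dx_i = 0. For each pair (i, j) with i < j, the coefficient of dx_i ∧ dx_j in alpha ∧ beta is (alpha_i * beta_j - alpha_j * beta_i). Collecting: alpha ∧ beta = (2*x^2 + y^2) dx ∧ dy + (2*x^2 - 2*y*z) dx ∧ dz + (x*(y + 2*z)) dy ∧ dz.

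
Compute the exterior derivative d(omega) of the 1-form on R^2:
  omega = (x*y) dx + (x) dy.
d(omega) = (1 - x) dx ∧ dy

For a 1-form omega = sum_i f_i dx_i, the exterior derivative is
  d(omega) = sum_{i < j} (∂f_j/∂x_i - ∂f_i/∂x_j) dx_i ∧ dx_j.
  coefficient of dx ∧ dy: ∂f_2/∂x - ∂f_1/∂y = ∂(x)/∂x - ∂(x*y)/∂y = 1 - x
Assembling: d(omega) = (1 - x) dx ∧ dy.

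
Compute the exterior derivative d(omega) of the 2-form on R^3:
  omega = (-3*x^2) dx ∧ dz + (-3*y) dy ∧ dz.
d(omega) = 0

For a 2-form omega = sum_{i<j} g_{ij} dx_i ∧ dx_j, the exterior derivative is
  d(omega) = sum_{i<j} d(g_{ij}) ∧ dx_i ∧ dx_j = sum_{i<j, k} (∂g_{ij}/∂x_k) dx_k ∧ dx_i ∧ dx_j.
Expand each term, using dx_k ∧ dx_i ∧ dx_j = sgn(permutation) dx_{(a)} ∧ dx_{(b)} ∧ dx_{(c)} with (a < b < c) sorted:

Collecting like 3-forms: d(omega) = 0.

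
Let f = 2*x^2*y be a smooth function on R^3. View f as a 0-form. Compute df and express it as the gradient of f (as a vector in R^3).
df = (4*x*y) dx + (2*x^2) dy + (0) dz; grad f = (4*x*y, 2*x^2, 0)

For a 0-form f, d f = (∂f/∂x) dx + (∂f/∂y) dy + (∂f/∂z) dz. The components of the vector representation are exactly the entries of grad f in Cartesian coordinates:
  ∂f/∂x = 4*x*y
  ∂f/∂y = 2*x^2
  ∂f/∂z = 0.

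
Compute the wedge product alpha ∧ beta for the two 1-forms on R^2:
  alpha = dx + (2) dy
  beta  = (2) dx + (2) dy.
alpha ∧ beta = (-2) dx ∧ dy

Distribute the wedge, using dx_i ∧ dx_j = -dx_j ∧ dx_i and dx_i ∧ dx_i = 0. For each pair (i, j) with i < j, the coefficient of dx_i ∧ dx_j in alpha ∧ beta is (alpha_i * beta_j - alpha_j * beta_i). Collecting: alpha ∧ beta = (-2) dx ∧ dy.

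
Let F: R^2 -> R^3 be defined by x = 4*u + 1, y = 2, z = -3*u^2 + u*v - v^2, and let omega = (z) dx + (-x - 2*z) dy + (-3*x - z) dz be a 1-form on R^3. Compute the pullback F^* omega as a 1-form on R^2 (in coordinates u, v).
F^* omega = (-18*u^3 + 9*u^2*v + 60*u^2 - 7*u*v^2 - 8*u*v + 18*u + v^3 - 4*v^2 - 3*v) du + (3*u^3 - 7*u^2*v - 12*u^2 + 3*u*v^2 + 24*u*v - 3*u - 2*v^3 + 6*v) dv

Using F^*(f dg) = (f ∘ F) d(g ∘ F), substitute each coordinate x_i by F_i(u, v) in f_i, and replace dx_i by d F_i = (∂F_i/∂u) du + (∂F_i/∂v) dv.
  For the x component: f_1(F) = -3*u^2 + u*v - v^2; d F_1 = (4) du + (0) dv
  For the y component: f_2(F) = 6*u^2 - 2*u*v - 4*u + 2*v^2 - 1; d F_2 = (0) du + (0) dv
  For the z component: f_3(F) = 3*u^2 - u*v - 12*u + v^2 - 3; d F_3 = (-6*u + v) du + (u - 2*v) dv
Combining and collecting du, dv coefficients:
  coeff of du: -18*u^3 + 9*u^2*v + 60*u^2 - 7*u*v^2 - 8*u*v + 18*u + v^3 - 4*v^2 - 3*v
  coeff of dv: 3*u^3 - 7*u^2*v - 12*u^2 + 3*u*v^2 + 24*u*v - 3*u - 2*v^3 + 6*v
F^* omega = (-18*u^3 + 9*u^2*v + 60*u^2 - 7*u*v^2 - 8*u*v + 18*u + v^3 - 4*v^2 - 3*v) du + (3*u^3 - 7*u^2*v - 12*u^2 + 3*u*v^2 + 24*u*v - 3*u - 2*v^3 + 6*v) dv.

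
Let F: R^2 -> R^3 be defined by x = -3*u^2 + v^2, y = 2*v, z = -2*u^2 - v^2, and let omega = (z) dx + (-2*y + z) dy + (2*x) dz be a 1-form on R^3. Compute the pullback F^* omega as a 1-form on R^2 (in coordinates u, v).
F^* omega = (2*u*(18*u^2 - v^2)) du + (8*u^2*v - 4*u^2 - 6*v^3 - 2*v^2 - 8*v) dv

Using F^*(f dg) = (f ∘ F) d(g ∘ F), substitute each coordinate x_i by F_i(u, v) in f_i, and replace dx_i by d F_i = (∂F_i/∂u) du + (∂F_i/∂v) dv.
  For the x component: f_1(F) = -2*u^2 - v^2; d F_1 = (-6*u) du + (2*v) dv
  For the y component: f_2(F) = -2*u^2 - v^2 - 4*v; d F_2 = (0) du + (2) dv
  For the z component: f_3(F) = -6*u^2 + 2*v^2; d F_3 = (-4*u) du + (-2*v) dv
Combining and collecting du, dv coefficients:
  coeff of du: 2*u*(18*u^2 - v^2)
  coeff of dv: 8*u^2*v - 4*u^2 - 6*v^3 - 2*v^2 - 8*v
F^* omega = (2*u*(18*u^2 - v^2)) du + (8*u^2*v - 4*u^2 - 6*v^3 - 2*v^2 - 8*v) dv.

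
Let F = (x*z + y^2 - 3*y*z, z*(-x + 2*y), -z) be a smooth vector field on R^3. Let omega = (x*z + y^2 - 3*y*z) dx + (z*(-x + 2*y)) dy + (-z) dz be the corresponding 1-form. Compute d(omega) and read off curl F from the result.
d(omega) = (x - 2*y) dy ∧ dz + (x - 3*y) dz ∧ dx + (-2*y + 2*z) dx ∧ dy; curl F = (x - 2*y, x - 3*y, -2*y + 2*z)

d omega = sum_{i<j} (∂f_j/∂x_i - ∂f_i/∂x_j) dx_i ∧ dx_j. Under the identification (dy ∧ dz, dz ∧ dx, dx ∧ dy) ↔ (e_x, e_y, e_z), the coefficients are exactly the components of curl F. Compute:
  ∂R/∂y - ∂Q/∂z = (0) - (-x + 2*y) = x - 2*y
  ∂P/∂z - ∂R/∂x = (x - 3*y) - (0) = x - 3*y
  ∂Q/∂x - ∂P/∂y = (-z) - (2*y - 3*z) = -2*y + 2*z.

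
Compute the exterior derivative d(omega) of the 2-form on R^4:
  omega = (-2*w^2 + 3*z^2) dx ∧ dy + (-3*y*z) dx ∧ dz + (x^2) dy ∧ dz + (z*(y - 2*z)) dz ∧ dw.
d(omega) = (2*x + 9*z) dx ∧ dy ∧ dz + (-4*w) dx ∧ dy ∧ dw + (z) dy ∧ dz ∧ dw

For a 2-form omega = sum_{i<j} g_{ij} dx_i ∧ dx_j, the exterior derivative is
  d(omega) = sum_{i<j} d(g_{ij}) ∧ dx_i ∧ dx_j = sum_{i<j, k} (∂g_{ij}/∂x_k) dx_k ∧ dx_i ∧ dx_j.
Expand each term, using dx_k ∧ dx_i ∧ dx_j = sgn(permutation) dx_{(a)} ∧ dx_{(b)} ∧ dx_{(c)} with (a < b < c) sorted:
  d(-2*w^2 + 3*z^2) includes (∂/∂z)(-2*w^2 + 3*z^2) dz = (6*z) dz, which multiplied by dx ∧ dy gives (6*z) dx ∧ dy ∧ dz
  d(-2*w^2 + 3*z^2) includes (∂/∂w)(-2*w^2 + 3*z^2) dw = (-4*w) dw, which multiplied by dx ∧ dy gives (-4*w) dx ∧ dy ∧ dw
  d(-3*y*z) includes (∂/∂y)(-3*y*z) dy = (-3*z) dy, which multiplied by dx ∧ dz gives (3*z) dx ∧ dy ∧ dz
  d(x^2) includes (∂/∂x)(x^2) dx = (2*x) dx, which multiplied by dy ∧ dz gives (2*x) dx ∧ dy ∧ dz
  d(z*(y - 2*z)) includes (∂/∂y)(z*(y - 2*z)) dy = (z) dy, which multiplied by dz ∧ dw gives (z) dy ∧ dz ∧ dw
Collecting like 3-forms: d(omega) = (2*x + 9*z) dx ∧ dy ∧ dz + (-4*w) dx ∧ dy ∧ dw + (z) dy ∧ dz ∧ dw.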